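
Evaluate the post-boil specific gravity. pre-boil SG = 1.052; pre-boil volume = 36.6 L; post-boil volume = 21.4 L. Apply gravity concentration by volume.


SG_post = 1 + (SG_pre − 1)·V_pre/V_post
pts_pre = (1.052 − 1)·1000 = 52.0000
pts_post = 52.0000·36.6/21.4 = 88.9346
SG_post = 1 + 88.9346/1000

1.0889


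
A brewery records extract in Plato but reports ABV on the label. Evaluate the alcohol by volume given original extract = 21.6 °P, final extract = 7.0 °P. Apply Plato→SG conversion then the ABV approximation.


SG = 259/(259 − P);  ABV = (OG − FG)·131.25
OG = 259/(259 − 21.6) = 1.0910
FG = 259/(259 − 7.0) = 1.0278
ABV = (1.0910 − 1.0278)·131.25

8.2960 % ABV


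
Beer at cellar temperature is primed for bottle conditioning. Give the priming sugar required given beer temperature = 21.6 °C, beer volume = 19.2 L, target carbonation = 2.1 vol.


residual = 14.695·(0.01821 + 0.09011·e^(−0.04·T));  sugar = (target − residual)·4.0·V
residual = 14.695·(0.01821 + 0.09011·e^(−0.04·21.6)) = 0.8257
sugar = (2.1 − 0.8257)·4.0·19.2

97.8665 g


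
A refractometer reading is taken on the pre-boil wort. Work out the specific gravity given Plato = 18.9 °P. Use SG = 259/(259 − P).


SG = 259/(259 − 18.9)

1.0787


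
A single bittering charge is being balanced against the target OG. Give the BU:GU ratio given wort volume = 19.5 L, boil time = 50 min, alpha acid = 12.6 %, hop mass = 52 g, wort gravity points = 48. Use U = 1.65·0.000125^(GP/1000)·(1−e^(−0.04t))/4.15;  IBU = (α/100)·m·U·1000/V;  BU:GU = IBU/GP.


U = 1.65·0.000125^(48/1000)·(1−e^(−0.04·50))/4.15 = 0.2233
IBU = (12.6/100)·52·0.2233·1000/19.5 = 75.0368
BU:GU = 75.0368/48

1.5633


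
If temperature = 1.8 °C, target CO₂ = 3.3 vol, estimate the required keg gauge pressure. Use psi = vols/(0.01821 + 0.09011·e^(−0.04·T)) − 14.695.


psi = 3.3/(0.01821 + 0.09011·e^(−0.04·1.8)) − 14.695

17.6389 psi


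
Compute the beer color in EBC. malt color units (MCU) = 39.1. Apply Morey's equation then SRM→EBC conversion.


SRM = 1.4922·MCU^0.6859;  EBC = SRM·1.97
SRM = 1.4922·39.1^0.6859 = 18.4460
EBC = 18.4460·1.97

36.3385 EBC


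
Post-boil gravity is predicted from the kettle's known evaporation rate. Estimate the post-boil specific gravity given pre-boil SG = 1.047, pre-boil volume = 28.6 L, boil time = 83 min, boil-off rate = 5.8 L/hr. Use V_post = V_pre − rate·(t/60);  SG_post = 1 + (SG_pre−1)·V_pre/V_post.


V_post = 28.6 − 5.8·(83/60) = 20.5767
SG_post = 1 + (1.047 − 1)·28.6/20.5767

1.0653


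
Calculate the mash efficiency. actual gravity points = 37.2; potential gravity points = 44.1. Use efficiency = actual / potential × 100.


efficiency = 37.2 / 44.1 × 100

84.3537 %


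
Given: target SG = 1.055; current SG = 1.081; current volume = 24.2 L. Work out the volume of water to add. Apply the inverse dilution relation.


V_water = V·((SG_curr − 1)/(SG_target − 1) − 1)
V_water = 24.2·((1.081 − 1)/(1.055 − 1) − 1)

11.4400 L


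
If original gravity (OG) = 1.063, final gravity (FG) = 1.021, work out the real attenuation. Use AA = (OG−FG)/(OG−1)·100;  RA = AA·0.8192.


AA = (1.063 − 1.021)/(1.063 − 1)·100 = 66.6667
RA = 66.6667·0.8192

54.6133 %


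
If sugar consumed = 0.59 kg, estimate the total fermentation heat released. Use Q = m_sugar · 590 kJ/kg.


Q = 0.59 · 590

348.1000 kJ


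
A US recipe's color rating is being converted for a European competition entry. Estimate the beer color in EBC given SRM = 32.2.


EBC = SRM · 1.97
EBC = 32.2 · 1.97

63.4340 EBC


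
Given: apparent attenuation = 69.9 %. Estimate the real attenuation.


RA = AA · 0.8192
RA = 69.9 · 0.8192

57.2621 %


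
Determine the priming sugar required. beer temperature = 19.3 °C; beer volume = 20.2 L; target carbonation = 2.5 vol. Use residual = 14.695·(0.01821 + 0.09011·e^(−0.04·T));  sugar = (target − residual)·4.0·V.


residual = 14.695·(0.01821 + 0.09011·e^(−0.04·19.3)) = 0.8795
sugar = (2.5 − 0.8795)·4.0·20.2

130.9382 g


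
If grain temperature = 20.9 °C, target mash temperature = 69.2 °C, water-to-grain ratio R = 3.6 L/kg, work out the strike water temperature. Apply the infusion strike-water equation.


T_strike = (0.41/R)·(T_mash − T_grain) + T_mash
T_strike = (0.41/3.6)·(69.2 − 20.9) + 69.2

74.7008 °C


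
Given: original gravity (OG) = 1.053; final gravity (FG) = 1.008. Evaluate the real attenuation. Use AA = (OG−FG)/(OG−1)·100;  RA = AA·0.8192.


AA = (1.053 − 1.008)/(1.053 − 1)·100 = 84.9057
RA = 84.9057·0.8192

69.5547 %


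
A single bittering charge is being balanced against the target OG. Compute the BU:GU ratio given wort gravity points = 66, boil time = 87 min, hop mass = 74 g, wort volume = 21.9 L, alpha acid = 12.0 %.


U = 1.65·0.000125^(GP/1000)·(1−e^(−0.04t))/4.15;  IBU = (α/100)·m·U·1000/V;  BU:GU = IBU/GP
U = 1.65·0.000125^(66/1000)·(1−e^(−0.04·87))/4.15 = 0.2129
IBU = (12.0/100)·74·0.2129·1000/21.9 = 86.3398
BU:GU = 86.3398/66

1.3082


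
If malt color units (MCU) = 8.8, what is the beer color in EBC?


SRM = 1.4922·MCU^0.6859;  EBC = SRM·1.97
SRM = 1.4922·8.8^0.6859 = 6.6320
EBC = 6.6320·1.97

13.0651 EBC


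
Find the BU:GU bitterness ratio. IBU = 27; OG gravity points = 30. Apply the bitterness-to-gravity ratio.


BU:GU = IBU / OG_points
BU:GU = 27 / 30

0.9000


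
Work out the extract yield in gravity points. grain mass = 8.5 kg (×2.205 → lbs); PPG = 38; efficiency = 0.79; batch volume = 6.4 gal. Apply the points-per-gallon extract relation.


points = lbs × PPG × eff / vol
lbs = 8.5 × 2.205 = 18.7425
points = 18.7425 × 38 × 0.79 / 6.4

87.9140 points


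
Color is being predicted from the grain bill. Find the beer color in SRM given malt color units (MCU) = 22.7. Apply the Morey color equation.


SRM = 1.4922 · MCU^0.6859
SRM = 1.4922 · 22.7^0.6859

12.7036 SRM


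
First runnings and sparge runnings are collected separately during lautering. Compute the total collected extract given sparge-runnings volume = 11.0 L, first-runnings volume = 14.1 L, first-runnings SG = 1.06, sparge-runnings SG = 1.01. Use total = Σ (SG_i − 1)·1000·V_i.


first = (1.06 − 1)·1000·14.1 = 846.0000
sparge = (1.01 − 1)·1000·11.0 = 110.0000
total = 846.0000 + 110.0000

956.0000 gravity·L


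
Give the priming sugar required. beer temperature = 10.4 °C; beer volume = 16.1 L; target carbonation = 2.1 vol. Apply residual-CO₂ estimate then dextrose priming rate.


residual = 14.695·(0.01821 + 0.09011·e^(−0.04·T));  sugar = (target − residual)·4.0·V
residual = 14.695·(0.01821 + 0.09011·e^(−0.04·10.4)) = 1.1411
sugar = (2.1 − 1.1411)·4.0·16.1

61.7517 g


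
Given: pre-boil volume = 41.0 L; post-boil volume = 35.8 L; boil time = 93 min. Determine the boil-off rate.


rate = (V_pre − V_post) / (t_min/60)
rate = (41.0 − 35.8) / (93/60)

3.3548 L/hr


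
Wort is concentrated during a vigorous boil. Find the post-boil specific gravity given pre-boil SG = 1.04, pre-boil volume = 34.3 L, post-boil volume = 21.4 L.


SG_post = 1 + (SG_pre − 1)·V_pre/V_post
pts_pre = (1.04 − 1)·1000 = 40.0000
pts_post = 40.0000·34.3/21.4 = 64.1121
SG_post = 1 + 64.1121/1000

1.0641


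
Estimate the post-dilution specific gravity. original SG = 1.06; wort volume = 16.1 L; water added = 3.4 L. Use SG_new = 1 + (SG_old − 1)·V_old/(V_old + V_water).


pts = (1.06 − 1)·1000·16.1/(16.1 + 3.4) = 49.5385
SG_new = 1 + 49.5385/1000

1.0495


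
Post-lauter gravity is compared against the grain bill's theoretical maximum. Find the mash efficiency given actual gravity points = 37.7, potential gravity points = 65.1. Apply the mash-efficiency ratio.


efficiency = actual / potential × 100
efficiency = 37.7 / 65.1 × 100

57.9109 %


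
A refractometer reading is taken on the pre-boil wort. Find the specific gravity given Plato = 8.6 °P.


SG = 259/(259 − P)
SG = 259/(259 − 8.6)

1.0343


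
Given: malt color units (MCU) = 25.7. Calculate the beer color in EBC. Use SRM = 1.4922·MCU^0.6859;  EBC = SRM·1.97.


SRM = 1.4922·25.7^0.6859 = 13.8325
EBC = 13.8325·1.97

27.2500 EBC


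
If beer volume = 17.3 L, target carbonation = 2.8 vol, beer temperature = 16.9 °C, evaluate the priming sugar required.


residual = 14.695·(0.01821 + 0.09011·e^(−0.04·T));  sugar = (target − residual)·4.0·V
residual = 14.695·(0.01821 + 0.09011·e^(−0.04·16.9)) = 0.9411
sugar = (2.8 − 0.9411)·4.0·17.3

128.6338 g


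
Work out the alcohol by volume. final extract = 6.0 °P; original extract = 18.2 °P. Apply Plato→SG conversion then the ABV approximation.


SG = 259/(259 − P);  ABV = (OG − FG)·131.25
OG = 259/(259 − 18.2) = 1.0756
FG = 259/(259 − 6.0) = 1.0237
ABV = (1.0756 − 1.0237)·131.25

6.8074 % ABV


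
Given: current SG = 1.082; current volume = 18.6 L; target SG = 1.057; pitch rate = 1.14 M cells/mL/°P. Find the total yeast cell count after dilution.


V_w = V·((SG_c−1)/(SG_t−1)−1);  °P = 259 − 259/SG_t;  cells = rate·(V+V_w)·°P
V_w = 18.6·((1.082−1)/(1.057−1)−1) = 8.1579
V_final = 18.6 + 8.1579 = 26.7579
°P = 259 − 259/1.057 = 13.9669
cells = 1.14·26.7579·13.9669

426.0459 billion cells


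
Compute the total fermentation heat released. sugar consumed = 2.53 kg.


Q = m_sugar · 590 kJ/kg
Q = 2.53 · 590

1492.7000 kJ


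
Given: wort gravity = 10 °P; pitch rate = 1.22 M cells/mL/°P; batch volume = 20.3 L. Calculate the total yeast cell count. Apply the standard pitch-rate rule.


cells (billions) = rate · V_L · °P
cells = 1.22 · 20.3 · 10

247.6600 billion cells


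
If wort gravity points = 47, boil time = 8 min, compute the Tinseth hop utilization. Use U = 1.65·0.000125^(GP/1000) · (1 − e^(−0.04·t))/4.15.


bigness = 1.65·0.000125^(47/1000) = 1.0815
boil_factor = (1 − e^(−0.04·8))/4.15 = 0.0660
U = 1.0815 · 0.0660

0.0714


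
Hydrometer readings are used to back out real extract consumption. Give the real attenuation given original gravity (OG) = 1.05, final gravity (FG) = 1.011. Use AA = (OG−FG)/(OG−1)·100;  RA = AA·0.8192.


AA = (1.05 − 1.011)/(1.05 − 1)·100 = 78.0000
RA = 78.0000·0.8192

63.8976 %


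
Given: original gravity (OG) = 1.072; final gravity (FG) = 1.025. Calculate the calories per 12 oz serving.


ABW = (OG−FG)·131.25·0.79/FG;  °P = 259 − 259/SG (for OG→OE and FG→AE);  RE = 0.1808·OE + 0.8192·AE;  Cal = (6.9·ABW + 4·(RE−0.1))·FG·3.55
ABW = (1.072 − 1.025)·131.25·0.79/1.025 = 4.7545
OE = 259 − 259/1.072 = 17.3955 °P
AE = 259 − 259/1.025 = 6.3171 °P
RE = 0.1808·17.3955 + 0.8192·6.3171 = 8.3201 °P
Cal = (6.9·4.7545 + 4·(8.3201−0.1))·1.025·3.55

239.0147 kcal


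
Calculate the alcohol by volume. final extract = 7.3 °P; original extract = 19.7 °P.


SG = 259/(259 − P);  ABV = (OG − FG)·131.25
OG = 259/(259 − 19.7) = 1.0823
FG = 259/(259 − 7.3) = 1.0290
ABV = (1.0823 − 1.0290)·131.25

6.9983 % ABV


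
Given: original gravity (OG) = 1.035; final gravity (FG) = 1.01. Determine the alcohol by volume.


ABV = (OG − FG) · 131.25
ABV = (1.035 − 1.01) · 131.25

3.2812 % ABV


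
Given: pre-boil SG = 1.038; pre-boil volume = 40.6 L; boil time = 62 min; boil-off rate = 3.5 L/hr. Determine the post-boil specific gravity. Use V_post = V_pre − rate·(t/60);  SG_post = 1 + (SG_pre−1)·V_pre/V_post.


V_post = 40.6 − 3.5·(62/60) = 36.9833
SG_post = 1 + (1.038 − 1)·40.6/36.9833

1.0417


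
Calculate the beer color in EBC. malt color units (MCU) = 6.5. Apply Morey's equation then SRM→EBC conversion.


SRM = 1.4922·MCU^0.6859;  EBC = SRM·1.97
SRM = 1.4922·6.5^0.6859 = 5.3877
EBC = 5.3877·1.97

10.6138 EBC


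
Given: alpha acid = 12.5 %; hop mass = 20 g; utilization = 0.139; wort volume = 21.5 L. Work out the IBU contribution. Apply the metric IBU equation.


IBU = (α/100)·mass·U·1000 / V
IBU = (12.5/100)·20·0.139·1000 / 21.5

16.1628 IBU


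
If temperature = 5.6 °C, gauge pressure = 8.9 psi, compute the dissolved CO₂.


vols = (P + 14.695)·(0.01821 + 0.09011·e^(−0.04·T))
vols = (8.9 + 14.695)·(0.01821 + 0.09011·e^(−0.04·5.6))

2.1291 volumes


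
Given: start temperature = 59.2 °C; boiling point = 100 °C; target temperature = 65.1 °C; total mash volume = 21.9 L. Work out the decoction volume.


V_dec = V_total·(T_target − T_start)/(T_boil − T_start)
V_dec = 21.9·(65.1 − 59.2)/(100 − 59.2)

3.1669 L


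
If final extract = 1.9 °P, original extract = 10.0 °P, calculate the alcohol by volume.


SG = 259/(259 − P);  ABV = (OG − FG)·131.25
OG = 259/(259 − 10.0) = 1.0402
FG = 259/(259 − 1.9) = 1.0074
ABV = (1.0402 − 1.0074)·131.25

4.3011 % ABV


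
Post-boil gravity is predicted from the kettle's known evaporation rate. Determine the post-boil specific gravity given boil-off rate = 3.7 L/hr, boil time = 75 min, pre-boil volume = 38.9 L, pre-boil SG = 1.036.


V_post = V_pre − rate·(t/60);  SG_post = 1 + (SG_pre−1)·V_pre/V_post
V_post = 38.9 − 3.7·(75/60) = 34.2750
SG_post = 1 + (1.036 − 1)·38.9/34.2750

1.0409


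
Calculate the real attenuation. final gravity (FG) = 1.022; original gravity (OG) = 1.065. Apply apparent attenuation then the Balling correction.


AA = (OG−FG)/(OG−1)·100;  RA = AA·0.8192
AA = (1.065 − 1.022)/(1.065 − 1)·100 = 66.1538
RA = 66.1538·0.8192

54.1932 %


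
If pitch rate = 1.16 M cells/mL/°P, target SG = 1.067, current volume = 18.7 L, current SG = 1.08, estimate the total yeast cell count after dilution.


V_w = V·((SG_c−1)/(SG_t−1)−1);  °P = 259 − 259/SG_t;  cells = rate·(V+V_w)·°P
V_w = 18.7·((1.08−1)/(1.067−1)−1) = 3.6284
V_final = 18.7 + 3.6284 = 22.3284
°P = 259 − 259/1.067 = 16.2634
cells = 1.16·22.3284·16.2634

421.2355 billion cells


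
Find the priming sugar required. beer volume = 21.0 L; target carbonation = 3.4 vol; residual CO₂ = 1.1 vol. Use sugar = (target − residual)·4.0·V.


sugar = (3.4 − 1.1)·4.0·21.0

193.2000 g


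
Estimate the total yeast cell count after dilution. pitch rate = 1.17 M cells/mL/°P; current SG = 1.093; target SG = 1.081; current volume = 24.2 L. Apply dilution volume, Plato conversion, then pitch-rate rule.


V_w = V·((SG_c−1)/(SG_t−1)−1);  °P = 259 − 259/SG_t;  cells = rate·(V+V_w)·°P
V_w = 24.2·((1.093−1)/(1.081−1)−1) = 3.5852
V_final = 24.2 + 3.5852 = 27.7852
°P = 259 − 259/1.081 = 19.4070
cells = 1.17·27.7852·19.4070

630.8967 billion cells


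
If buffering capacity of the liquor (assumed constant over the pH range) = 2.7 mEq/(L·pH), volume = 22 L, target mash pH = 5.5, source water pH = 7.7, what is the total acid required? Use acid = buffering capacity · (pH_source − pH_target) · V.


acid = 2.7 · (7.7 − 5.5) · 22

130.6800 mEq


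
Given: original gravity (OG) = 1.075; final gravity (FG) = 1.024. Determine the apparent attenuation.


AA = (OG − FG)/(OG − 1) · 100
AA = (1.075 − 1.024)/(1.075 − 1) · 100

68.0000 %


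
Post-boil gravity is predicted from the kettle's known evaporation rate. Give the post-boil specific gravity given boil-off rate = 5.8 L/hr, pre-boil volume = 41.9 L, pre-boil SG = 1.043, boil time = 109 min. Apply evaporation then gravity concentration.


V_post = V_pre − rate·(t/60);  SG_post = 1 + (SG_pre−1)·V_pre/V_post
V_post = 41.9 − 5.8·(109/60) = 31.3633
SG_post = 1 + (1.043 − 1)·41.9/31.3633

1.0574


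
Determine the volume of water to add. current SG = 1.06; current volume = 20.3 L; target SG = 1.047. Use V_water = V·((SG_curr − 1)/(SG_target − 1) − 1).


V_water = 20.3·((1.06 − 1)/(1.047 − 1) − 1)

5.6149 L


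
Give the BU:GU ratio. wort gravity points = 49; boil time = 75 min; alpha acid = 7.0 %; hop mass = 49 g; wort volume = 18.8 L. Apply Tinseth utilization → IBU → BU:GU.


U = 1.65·0.000125^(GP/1000)·(1−e^(−0.04t))/4.15;  IBU = (α/100)·m·U·1000/V;  BU:GU = IBU/GP
U = 1.65·0.000125^(49/1000)·(1−e^(−0.04·75))/4.15 = 0.2432
IBU = (7.0/100)·49·0.2432·1000/18.8 = 44.3753
BU:GU = 44.3753/49

0.9056


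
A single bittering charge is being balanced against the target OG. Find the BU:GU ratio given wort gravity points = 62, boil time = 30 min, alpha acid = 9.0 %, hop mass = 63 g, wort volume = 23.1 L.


U = 1.65·0.000125^(GP/1000)·(1−e^(−0.04t))/4.15;  IBU = (α/100)·m·U·1000/V;  BU:GU = IBU/GP
U = 1.65·0.000125^(62/1000)·(1−e^(−0.04·30))/4.15 = 0.1591
IBU = (9.0/100)·63·0.1591·1000/23.1 = 39.0636
BU:GU = 39.0636/62

0.6301


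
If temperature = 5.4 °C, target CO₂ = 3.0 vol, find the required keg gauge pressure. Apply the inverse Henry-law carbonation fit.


psi = vols/(0.01821 + 0.09011·e^(−0.04·T)) − 14.695
psi = 3.0/(0.01821 + 0.09011·e^(−0.04·5.4)) − 14.695

18.3393 psi


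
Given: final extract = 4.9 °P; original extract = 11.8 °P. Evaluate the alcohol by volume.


SG = 259/(259 − P);  ABV = (OG − FG)·131.25
OG = 259/(259 − 11.8) = 1.0477
FG = 259/(259 − 4.9) = 1.0193
ABV = (1.0477 − 1.0193)·131.25

3.7342 % ABV


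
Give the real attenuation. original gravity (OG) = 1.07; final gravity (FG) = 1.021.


AA = (OG−FG)/(OG−1)·100;  RA = AA·0.8192
AA = (1.07 − 1.021)/(1.07 − 1)·100 = 70.0000
RA = 70.0000·0.8192

57.3440 %


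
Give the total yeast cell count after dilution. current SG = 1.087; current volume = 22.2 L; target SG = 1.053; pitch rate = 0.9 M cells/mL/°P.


V_w = V·((SG_c−1)/(SG_t−1)−1);  °P = 259 − 259/SG_t;  cells = rate·(V+V_w)·°P
V_w = 22.2·((1.087−1)/(1.053−1)−1) = 14.2415
V_final = 22.2 + 14.2415 = 36.4415
°P = 259 − 259/1.053 = 13.0361
cells = 0.9·36.4415·13.0361

427.5492 billion cells


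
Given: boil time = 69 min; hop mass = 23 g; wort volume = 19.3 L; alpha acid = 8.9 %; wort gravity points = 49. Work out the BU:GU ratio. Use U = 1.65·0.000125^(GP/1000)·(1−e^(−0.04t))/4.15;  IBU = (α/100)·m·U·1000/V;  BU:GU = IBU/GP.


U = 1.65·0.000125^(49/1000)·(1−e^(−0.04·69))/4.15 = 0.2398
IBU = (8.9/100)·23·0.2398·1000/19.3 = 25.4302
BU:GU = 25.4302/49

0.5190


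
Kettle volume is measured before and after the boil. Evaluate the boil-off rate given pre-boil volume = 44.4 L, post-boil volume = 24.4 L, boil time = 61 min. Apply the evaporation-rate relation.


rate = (V_pre − V_post) / (t_min/60)
rate = (44.4 − 24.4) / (61/60)

19.6721 L/hr


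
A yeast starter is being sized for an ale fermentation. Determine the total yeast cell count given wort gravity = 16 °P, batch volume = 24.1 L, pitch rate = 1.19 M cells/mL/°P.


cells (billions) = rate · V_L · °P
cells = 1.19 · 24.1 · 16

458.8640 billion cells


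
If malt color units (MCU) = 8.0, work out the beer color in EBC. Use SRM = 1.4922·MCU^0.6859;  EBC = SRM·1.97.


SRM = 1.4922·8.0^0.6859 = 6.2124
EBC = 6.2124·1.97

12.2383 EBC


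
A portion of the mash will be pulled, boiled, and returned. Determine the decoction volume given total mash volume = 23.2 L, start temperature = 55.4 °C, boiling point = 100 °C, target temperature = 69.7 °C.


V_dec = V_total·(T_target − T_start)/(T_boil − T_start)
V_dec = 23.2·(69.7 − 55.4)/(100 − 55.4)

7.4386 L


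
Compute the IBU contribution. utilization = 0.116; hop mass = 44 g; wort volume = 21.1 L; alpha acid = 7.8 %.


IBU = (α/100)·mass·U·1000 / V
IBU = (7.8/100)·44·0.116·1000 / 21.1

18.8679 IBU


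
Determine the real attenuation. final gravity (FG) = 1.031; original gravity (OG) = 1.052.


AA = (OG−FG)/(OG−1)·100;  RA = AA·0.8192
AA = (1.052 − 1.031)/(1.052 − 1)·100 = 40.3846
RA = 40.3846·0.8192

33.0831 %


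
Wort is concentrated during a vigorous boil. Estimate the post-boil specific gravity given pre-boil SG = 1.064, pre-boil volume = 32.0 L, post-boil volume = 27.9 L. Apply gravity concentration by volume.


SG_post = 1 + (SG_pre − 1)·V_pre/V_post
pts_pre = (1.064 − 1)·1000 = 64.0000
pts_post = 64.0000·32.0/27.9 = 73.4050
SG_post = 1 + 73.4050/1000

1.0734


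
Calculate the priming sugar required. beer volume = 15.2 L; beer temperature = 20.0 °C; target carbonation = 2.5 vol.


residual = 14.695·(0.01821 + 0.09011·e^(−0.04·T));  sugar = (target − residual)·4.0·V
residual = 14.695·(0.01821 + 0.09011·e^(−0.04·20.0)) = 0.8626
sugar = (2.5 − 0.8626)·4.0·15.2

99.5550 g


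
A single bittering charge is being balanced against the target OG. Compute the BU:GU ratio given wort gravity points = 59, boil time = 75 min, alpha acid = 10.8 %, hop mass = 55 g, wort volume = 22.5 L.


U = 1.65·0.000125^(GP/1000)·(1−e^(−0.04t))/4.15;  IBU = (α/100)·m·U·1000/V;  BU:GU = IBU/GP
U = 1.65·0.000125^(59/1000)·(1−e^(−0.04·75))/4.15 = 0.2223
IBU = (10.8/100)·55·0.2223·1000/22.5 = 58.6919
BU:GU = 58.6919/59

0.9948


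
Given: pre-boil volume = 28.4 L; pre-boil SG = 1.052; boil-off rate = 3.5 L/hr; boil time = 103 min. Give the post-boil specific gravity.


V_post = V_pre − rate·(t/60);  SG_post = 1 + (SG_pre−1)·V_pre/V_post
V_post = 28.4 − 3.5·(103/60) = 22.3917
SG_post = 1 + (1.052 − 1)·28.4/22.3917

1.0660


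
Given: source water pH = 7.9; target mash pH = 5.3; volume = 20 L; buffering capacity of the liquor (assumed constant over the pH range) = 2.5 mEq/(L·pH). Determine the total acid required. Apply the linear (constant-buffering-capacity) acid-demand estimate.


acid = buffering capacity · (pH_source − pH_target) · V
acid = 2.5 · (7.9 − 5.3) · 20

130.0000 mEq


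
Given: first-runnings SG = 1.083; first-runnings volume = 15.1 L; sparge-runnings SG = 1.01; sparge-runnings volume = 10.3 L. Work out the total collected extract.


total = Σ (SG_i − 1)·1000·V_i
first = (1.083 − 1)·1000·15.1 = 1253.3000
sparge = (1.01 − 1)·1000·10.3 = 103.0000
total = 1253.3000 + 103.0000

1356.3000 gravity·L


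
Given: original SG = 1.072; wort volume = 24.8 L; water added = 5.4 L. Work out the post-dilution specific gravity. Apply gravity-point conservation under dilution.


SG_new = 1 + (SG_old − 1)·V_old/(V_old + V_water)
pts = (1.072 − 1)·1000·24.8/(24.8 + 5.4) = 59.1258
SG_new = 1 + 59.1258/1000

1.0591


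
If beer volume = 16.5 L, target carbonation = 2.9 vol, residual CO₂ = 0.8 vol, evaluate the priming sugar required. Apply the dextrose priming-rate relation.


sugar = (target − residual)·4.0·V
sugar = (2.9 − 0.8)·4.0·16.5

138.6000 g


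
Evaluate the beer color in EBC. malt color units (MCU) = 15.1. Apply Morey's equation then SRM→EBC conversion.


SRM = 1.4922·MCU^0.6859;  EBC = SRM·1.97
SRM = 1.4922·15.1^0.6859 = 9.6048
EBC = 9.6048·1.97

18.9214 EBC


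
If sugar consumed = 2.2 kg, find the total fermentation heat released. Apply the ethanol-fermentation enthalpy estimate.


Q = m_sugar · 590 kJ/kg
Q = 2.2 · 590

1298.0000 kJ


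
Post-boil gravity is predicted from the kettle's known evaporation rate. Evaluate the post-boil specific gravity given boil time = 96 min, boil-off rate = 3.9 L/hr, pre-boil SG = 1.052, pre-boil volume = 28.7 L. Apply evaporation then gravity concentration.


V_post = V_pre − rate·(t/60);  SG_post = 1 + (SG_pre−1)·V_pre/V_post
V_post = 28.7 − 3.9·(96/60) = 22.4600
SG_post = 1 + (1.052 − 1)·28.7/22.4600

1.0664


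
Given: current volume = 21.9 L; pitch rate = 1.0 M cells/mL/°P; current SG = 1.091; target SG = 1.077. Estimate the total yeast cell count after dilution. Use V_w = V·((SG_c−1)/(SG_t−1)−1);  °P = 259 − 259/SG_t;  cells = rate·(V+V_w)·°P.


V_w = 21.9·((1.091−1)/(1.077−1)−1) = 3.9818
V_final = 21.9 + 3.9818 = 25.8818
°P = 259 − 259/1.077 = 18.5172
cells = 1.0·25.8818·18.5172

479.2582 billion cells


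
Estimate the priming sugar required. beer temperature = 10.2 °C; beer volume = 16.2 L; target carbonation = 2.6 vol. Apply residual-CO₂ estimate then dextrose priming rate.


residual = 14.695·(0.01821 + 0.09011·e^(−0.04·T));  sugar = (target − residual)·4.0·V
residual = 14.695·(0.01821 + 0.09011·e^(−0.04·10.2)) = 1.1481
sugar = (2.6 − 1.1481)·4.0·16.2

94.0806 g


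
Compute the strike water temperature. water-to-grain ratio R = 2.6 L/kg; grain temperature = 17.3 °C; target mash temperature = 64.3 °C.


T_strike = (0.41/R)·(T_mash − T_grain) + T_mash
T_strike = (0.41/2.6)·(64.3 − 17.3) + 64.3

71.7115 °C


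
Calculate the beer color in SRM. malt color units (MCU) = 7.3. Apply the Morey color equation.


SRM = 1.4922 · MCU^0.6859
SRM = 1.4922 · 7.3^0.6859

5.8342 SRM


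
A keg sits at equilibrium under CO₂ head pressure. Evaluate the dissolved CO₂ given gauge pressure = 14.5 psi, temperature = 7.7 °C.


vols = (P + 14.695)·(0.01821 + 0.09011·e^(−0.04·T))
vols = (14.5 + 14.695)·(0.01821 + 0.09011·e^(−0.04·7.7))

2.4650 volumes


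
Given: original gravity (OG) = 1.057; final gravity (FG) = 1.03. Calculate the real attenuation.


AA = (OG−FG)/(OG−1)·100;  RA = AA·0.8192
AA = (1.057 − 1.03)/(1.057 − 1)·100 = 47.3684
RA = 47.3684·0.8192

38.8042 %


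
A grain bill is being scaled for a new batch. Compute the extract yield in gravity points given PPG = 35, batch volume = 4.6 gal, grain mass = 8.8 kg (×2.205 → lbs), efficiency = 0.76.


points = lbs × PPG × eff / vol
lbs = 8.8 × 2.205 = 19.4040
points = 19.4040 × 35 × 0.76 / 4.6

112.2057 points


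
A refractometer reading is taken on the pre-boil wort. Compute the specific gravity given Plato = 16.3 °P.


SG = 259/(259 − P)
SG = 259/(259 − 16.3)

1.0672


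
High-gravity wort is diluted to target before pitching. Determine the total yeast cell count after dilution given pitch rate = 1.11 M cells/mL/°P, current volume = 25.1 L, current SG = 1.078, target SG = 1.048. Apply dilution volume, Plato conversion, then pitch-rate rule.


V_w = V·((SG_c−1)/(SG_t−1)−1);  °P = 259 − 259/SG_t;  cells = rate·(V+V_w)·°P
V_w = 25.1·((1.078−1)/(1.048−1)−1) = 15.6875
V_final = 25.1 + 15.6875 = 40.7875
°P = 259 − 259/1.048 = 11.8626
cells = 1.11·40.7875·11.8626

537.0686 billion cells


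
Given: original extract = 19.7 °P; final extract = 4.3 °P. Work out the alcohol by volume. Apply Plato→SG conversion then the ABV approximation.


SG = 259/(259 − P);  ABV = (OG − FG)·131.25
OG = 259/(259 − 19.7) = 1.0823
FG = 259/(259 − 4.3) = 1.0169
ABV = (1.0823 − 1.0169)·131.25

8.5891 % ABV


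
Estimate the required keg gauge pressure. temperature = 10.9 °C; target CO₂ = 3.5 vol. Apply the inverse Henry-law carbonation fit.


psi = vols/(0.01821 + 0.09011·e^(−0.04·T)) − 14.695
psi = 3.5/(0.01821 + 0.09011·e^(−0.04·10.9)) − 14.695

31.0706 psi


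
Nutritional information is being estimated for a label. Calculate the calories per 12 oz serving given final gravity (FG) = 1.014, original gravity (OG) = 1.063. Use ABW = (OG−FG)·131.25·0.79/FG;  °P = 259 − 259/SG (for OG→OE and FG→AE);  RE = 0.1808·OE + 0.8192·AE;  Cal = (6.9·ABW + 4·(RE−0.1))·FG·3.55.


ABW = (1.063 − 1.014)·131.25·0.79/1.014 = 5.0105
OE = 259 − 259/1.063 = 15.3500 °P
AE = 259 − 259/1.014 = 3.5759 °P
RE = 0.1808·15.3500 + 0.8192·3.5759 = 5.7047 °P
Cal = (6.9·5.0105 + 4·(5.7047−0.1))·1.014·3.55

205.1521 kcal


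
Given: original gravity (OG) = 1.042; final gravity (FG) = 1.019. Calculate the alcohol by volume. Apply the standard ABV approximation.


ABV = (OG − FG) · 131.25
ABV = (1.042 − 1.019) · 131.25

3.0188 % ABV


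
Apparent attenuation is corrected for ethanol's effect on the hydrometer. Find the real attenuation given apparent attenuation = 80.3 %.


RA = AA · 0.8192
RA = 80.3 · 0.8192

65.7818 %


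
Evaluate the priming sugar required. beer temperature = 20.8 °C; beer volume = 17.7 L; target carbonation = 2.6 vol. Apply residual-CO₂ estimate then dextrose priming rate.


residual = 14.695·(0.01821 + 0.09011·e^(−0.04·T));  sugar = (target − residual)·4.0·V
residual = 14.695·(0.01821 + 0.09011·e^(−0.04·20.8)) = 0.8438
sugar = (2.6 − 0.8438)·4.0·17.7

124.3358 g


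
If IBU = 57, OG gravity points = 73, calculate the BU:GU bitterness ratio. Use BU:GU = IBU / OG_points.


BU:GU = 57 / 73

0.7808


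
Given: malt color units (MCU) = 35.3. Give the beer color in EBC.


SRM = 1.4922·MCU^0.6859;  EBC = SRM·1.97
SRM = 1.4922·35.3^0.6859 = 17.1967
EBC = 17.1967·1.97

33.8775 EBC


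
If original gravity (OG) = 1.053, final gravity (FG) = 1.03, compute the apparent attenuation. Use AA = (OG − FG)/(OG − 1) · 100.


AA = (1.053 − 1.03)/(1.053 − 1) · 100

43.3962 %


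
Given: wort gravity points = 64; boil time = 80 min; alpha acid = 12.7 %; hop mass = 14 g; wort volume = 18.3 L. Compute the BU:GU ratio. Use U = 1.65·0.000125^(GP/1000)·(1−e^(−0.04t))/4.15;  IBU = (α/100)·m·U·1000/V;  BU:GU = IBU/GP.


U = 1.65·0.000125^(64/1000)·(1−e^(−0.04·80))/4.15 = 0.2146
IBU = (12.7/100)·14·0.2146·1000/18.3 = 20.8471
BU:GU = 20.8471/64

0.3257


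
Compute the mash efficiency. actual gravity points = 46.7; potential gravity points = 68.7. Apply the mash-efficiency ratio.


efficiency = actual / potential × 100
efficiency = 46.7 / 68.7 × 100

67.9767 %


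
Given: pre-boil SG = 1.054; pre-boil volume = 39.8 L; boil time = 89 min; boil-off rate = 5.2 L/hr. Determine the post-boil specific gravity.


V_post = V_pre − rate·(t/60);  SG_post = 1 + (SG_pre−1)·V_pre/V_post
V_post = 39.8 − 5.2·(89/60) = 32.0867
SG_post = 1 + (1.054 − 1)·39.8/32.0867

1.0670


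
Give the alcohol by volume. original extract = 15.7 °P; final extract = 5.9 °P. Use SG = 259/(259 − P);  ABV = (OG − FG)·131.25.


OG = 259/(259 − 15.7) = 1.0645
FG = 259/(259 − 5.9) = 1.0233
ABV = (1.0645 − 1.0233)·131.25

5.4099 % ABV


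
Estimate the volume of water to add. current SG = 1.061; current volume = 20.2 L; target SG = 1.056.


V_water = V·((SG_curr − 1)/(SG_target − 1) − 1)
V_water = 20.2·((1.061 − 1)/(1.056 − 1) − 1)

1.8036 L


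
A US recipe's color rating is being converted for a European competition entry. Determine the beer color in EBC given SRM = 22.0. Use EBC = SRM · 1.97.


EBC = 22.0 · 1.97

43.3400 EBC


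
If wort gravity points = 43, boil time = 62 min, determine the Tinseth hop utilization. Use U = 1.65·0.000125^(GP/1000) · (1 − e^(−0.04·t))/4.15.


bigness = 1.65·0.000125^(43/1000) = 1.1211
boil_factor = (1 − e^(−0.04·62))/4.15 = 0.2208
U = 1.1211 · 0.2208

0.2475


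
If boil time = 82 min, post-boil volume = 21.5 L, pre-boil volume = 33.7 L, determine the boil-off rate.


rate = (V_pre − V_post) / (t_min/60)
rate = (33.7 − 21.5) / (82/60)

8.9268 L/hr


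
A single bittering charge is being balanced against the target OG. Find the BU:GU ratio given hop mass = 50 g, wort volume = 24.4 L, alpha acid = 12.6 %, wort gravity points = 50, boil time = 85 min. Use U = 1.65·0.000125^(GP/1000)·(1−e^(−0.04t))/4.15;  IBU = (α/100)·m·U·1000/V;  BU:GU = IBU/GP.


U = 1.65·0.000125^(50/1000)·(1−e^(−0.04·85))/4.15 = 0.2452
IBU = (12.6/100)·50·0.2452·1000/24.4 = 63.3127
BU:GU = 63.3127/50

1.2663


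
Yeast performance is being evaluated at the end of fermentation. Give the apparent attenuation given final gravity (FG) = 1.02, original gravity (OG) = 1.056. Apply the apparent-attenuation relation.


AA = (OG − FG)/(OG − 1) · 100
AA = (1.056 − 1.02)/(1.056 − 1) · 100

64.2857 %


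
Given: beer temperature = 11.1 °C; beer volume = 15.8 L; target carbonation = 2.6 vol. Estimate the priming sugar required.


residual = 14.695·(0.01821 + 0.09011·e^(−0.04·T));  sugar = (target − residual)·4.0·V
residual = 14.695·(0.01821 + 0.09011·e^(−0.04·11.1)) = 1.1170
sugar = (2.6 − 1.1170)·4.0·15.8

93.7254 g


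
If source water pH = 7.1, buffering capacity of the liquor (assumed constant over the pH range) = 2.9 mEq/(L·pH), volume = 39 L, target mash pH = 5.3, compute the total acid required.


acid = buffering capacity · (pH_source − pH_target) · V
acid = 2.9 · (7.1 − 5.3) · 39

203.5800 mEq


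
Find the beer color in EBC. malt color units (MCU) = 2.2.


SRM = 1.4922·MCU^0.6859;  EBC = SRM·1.97
SRM = 1.4922·2.2^0.6859 = 2.5627
EBC = 2.5627·1.97

5.0485 EBC


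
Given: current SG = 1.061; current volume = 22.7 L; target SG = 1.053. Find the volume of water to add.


V_water = V·((SG_curr − 1)/(SG_target − 1) − 1)
V_water = 22.7·((1.061 − 1)/(1.053 − 1) − 1)

3.4264 L


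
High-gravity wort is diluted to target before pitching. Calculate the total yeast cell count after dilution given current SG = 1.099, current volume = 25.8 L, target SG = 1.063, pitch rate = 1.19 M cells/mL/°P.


V_w = V·((SG_c−1)/(SG_t−1)−1);  °P = 259 − 259/SG_t;  cells = rate·(V+V_w)·°P
V_w = 25.8·((1.099−1)/(1.063−1)−1) = 14.7429
V_final = 25.8 + 14.7429 = 40.5429
°P = 259 − 259/1.063 = 15.3500
cells = 1.19·40.5429·15.3500

740.5738 billion cells


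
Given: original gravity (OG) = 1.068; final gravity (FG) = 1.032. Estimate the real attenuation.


AA = (OG−FG)/(OG−1)·100;  RA = AA·0.8192
AA = (1.068 − 1.032)/(1.068 − 1)·100 = 52.9412
RA = 52.9412·0.8192

43.3694 %


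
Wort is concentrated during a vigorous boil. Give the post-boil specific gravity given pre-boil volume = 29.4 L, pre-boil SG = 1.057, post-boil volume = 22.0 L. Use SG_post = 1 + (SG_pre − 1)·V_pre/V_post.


pts_pre = (1.057 − 1)·1000 = 57.0000
pts_post = 57.0000·29.4/22.0 = 76.1727
SG_post = 1 + 76.1727/1000

1.0762


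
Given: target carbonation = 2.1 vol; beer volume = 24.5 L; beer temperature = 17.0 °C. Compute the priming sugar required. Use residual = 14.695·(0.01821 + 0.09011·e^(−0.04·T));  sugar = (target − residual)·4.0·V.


residual = 14.695·(0.01821 + 0.09011·e^(−0.04·17.0)) = 0.9384
sugar = (2.1 − 0.9384)·4.0·24.5

113.8328 g


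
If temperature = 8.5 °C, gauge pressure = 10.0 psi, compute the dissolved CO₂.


vols = (P + 14.695)·(0.01821 + 0.09011·e^(−0.04·T))
vols = (10.0 + 14.695)·(0.01821 + 0.09011·e^(−0.04·8.5))

2.0336 volumes


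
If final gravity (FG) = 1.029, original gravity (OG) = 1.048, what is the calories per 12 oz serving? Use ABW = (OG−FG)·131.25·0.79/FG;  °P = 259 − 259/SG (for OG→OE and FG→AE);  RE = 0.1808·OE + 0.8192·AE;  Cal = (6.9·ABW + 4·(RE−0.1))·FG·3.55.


ABW = (1.048 − 1.029)·131.25·0.79/1.029 = 1.9145
OE = 259 − 259/1.048 = 11.8626 °P
AE = 259 − 259/1.029 = 7.2993 °P
RE = 0.1808·11.8626 + 0.8192·7.2993 = 8.1244 °P
Cal = (6.9·1.9145 + 4·(8.1244−0.1))·1.029·3.55

165.5070 kcal


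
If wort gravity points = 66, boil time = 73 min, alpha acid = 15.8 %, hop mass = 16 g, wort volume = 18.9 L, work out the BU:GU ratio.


U = 1.65·0.000125^(GP/1000)·(1−e^(−0.04t))/4.15;  IBU = (α/100)·m·U·1000/V;  BU:GU = IBU/GP
U = 1.65·0.000125^(66/1000)·(1−e^(−0.04·73))/4.15 = 0.2079
IBU = (15.8/100)·16·0.2079·1000/18.9 = 27.8015
BU:GU = 27.8015/66

0.4212


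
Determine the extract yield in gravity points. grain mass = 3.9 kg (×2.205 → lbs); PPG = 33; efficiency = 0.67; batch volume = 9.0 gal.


points = lbs × PPG × eff / vol
lbs = 3.9 × 2.205 = 8.5995
points = 8.5995 × 33 × 0.67 / 9.0

21.1261 points


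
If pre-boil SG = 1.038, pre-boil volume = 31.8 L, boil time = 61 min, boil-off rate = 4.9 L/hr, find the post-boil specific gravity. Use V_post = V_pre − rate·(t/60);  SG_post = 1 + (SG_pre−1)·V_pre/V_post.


V_post = 31.8 − 4.9·(61/60) = 26.8183
SG_post = 1 + (1.038 − 1)·31.8/26.8183

1.0451


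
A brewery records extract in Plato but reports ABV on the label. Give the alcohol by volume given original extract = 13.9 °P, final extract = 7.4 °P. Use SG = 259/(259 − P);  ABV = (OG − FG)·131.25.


OG = 259/(259 − 13.9) = 1.0567
FG = 259/(259 − 7.4) = 1.0294
ABV = (1.0567 − 1.0294)·131.25

3.5831 % ABV


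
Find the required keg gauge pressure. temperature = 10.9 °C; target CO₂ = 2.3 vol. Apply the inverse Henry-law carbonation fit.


psi = vols/(0.01821 + 0.09011·e^(−0.04·T)) − 14.695
psi = 2.3/(0.01821 + 0.09011·e^(−0.04·10.9)) − 14.695

15.3795 psi


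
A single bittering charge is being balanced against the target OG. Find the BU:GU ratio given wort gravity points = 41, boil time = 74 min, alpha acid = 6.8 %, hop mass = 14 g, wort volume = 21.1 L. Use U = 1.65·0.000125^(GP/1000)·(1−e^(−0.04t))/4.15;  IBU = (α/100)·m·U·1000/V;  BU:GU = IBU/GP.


U = 1.65·0.000125^(41/1000)·(1−e^(−0.04·74))/4.15 = 0.2608
IBU = (6.8/100)·14·0.2608·1000/21.1 = 11.7667
BU:GU = 11.7667/41

0.2870


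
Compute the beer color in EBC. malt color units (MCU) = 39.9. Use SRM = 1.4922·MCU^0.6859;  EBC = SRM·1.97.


SRM = 1.4922·39.9^0.6859 = 18.7040
EBC = 18.7040·1.97

36.8469 EBC


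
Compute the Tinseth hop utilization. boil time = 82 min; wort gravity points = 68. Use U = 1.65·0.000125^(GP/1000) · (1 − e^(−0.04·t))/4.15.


bigness = 1.65·0.000125^(68/1000) = 0.8955
boil_factor = (1 − e^(−0.04·82))/4.15 = 0.2319
U = 0.8955 · 0.2319

0.2077


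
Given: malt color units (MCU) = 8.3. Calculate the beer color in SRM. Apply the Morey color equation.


SRM = 1.4922 · MCU^0.6859
SRM = 1.4922 · 8.3^0.6859

6.3712 SRM


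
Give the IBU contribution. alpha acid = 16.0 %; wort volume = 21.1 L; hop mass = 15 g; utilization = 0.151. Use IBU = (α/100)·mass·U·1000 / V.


IBU = (16.0/100)·15·0.151·1000 / 21.1

17.1754 IBU


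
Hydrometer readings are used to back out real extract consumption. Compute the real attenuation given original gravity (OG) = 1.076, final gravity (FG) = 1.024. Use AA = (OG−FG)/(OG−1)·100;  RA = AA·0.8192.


AA = (1.076 − 1.024)/(1.076 − 1)·100 = 68.4211
RA = 68.4211·0.8192

56.0505 %


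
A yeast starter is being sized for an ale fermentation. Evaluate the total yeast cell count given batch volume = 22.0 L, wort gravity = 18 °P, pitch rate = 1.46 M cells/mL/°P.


cells (billions) = rate · V_L · °P
cells = 1.46 · 22.0 · 18

578.1600 billion cells


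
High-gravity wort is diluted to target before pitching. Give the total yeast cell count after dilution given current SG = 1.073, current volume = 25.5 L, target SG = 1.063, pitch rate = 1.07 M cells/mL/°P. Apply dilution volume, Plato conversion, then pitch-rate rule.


V_w = V·((SG_c−1)/(SG_t−1)−1);  °P = 259 − 259/SG_t;  cells = rate·(V+V_w)·°P
V_w = 25.5·((1.073−1)/(1.063−1)−1) = 4.0476
V_final = 25.5 + 4.0476 = 29.5476
°P = 259 − 259/1.063 = 15.3500
cells = 1.07·29.5476·15.3500

485.3034 billion cells


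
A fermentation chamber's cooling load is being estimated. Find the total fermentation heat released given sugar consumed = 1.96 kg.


Q = m_sugar · 590 kJ/kg
Q = 1.96 · 590

1156.4000 kJ


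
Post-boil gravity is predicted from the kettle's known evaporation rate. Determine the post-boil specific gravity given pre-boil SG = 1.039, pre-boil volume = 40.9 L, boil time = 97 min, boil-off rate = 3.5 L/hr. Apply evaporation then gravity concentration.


V_post = V_pre − rate·(t/60);  SG_post = 1 + (SG_pre−1)·V_pre/V_post
V_post = 40.9 − 3.5·(97/60) = 35.2417
SG_post = 1 + (1.039 − 1)·40.9/35.2417

1.0453


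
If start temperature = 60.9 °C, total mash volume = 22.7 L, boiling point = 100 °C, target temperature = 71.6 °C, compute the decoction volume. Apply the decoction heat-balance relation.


V_dec = V_total·(T_target − T_start)/(T_boil − T_start)
V_dec = 22.7·(71.6 − 60.9)/(100 − 60.9)

6.2120 L
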